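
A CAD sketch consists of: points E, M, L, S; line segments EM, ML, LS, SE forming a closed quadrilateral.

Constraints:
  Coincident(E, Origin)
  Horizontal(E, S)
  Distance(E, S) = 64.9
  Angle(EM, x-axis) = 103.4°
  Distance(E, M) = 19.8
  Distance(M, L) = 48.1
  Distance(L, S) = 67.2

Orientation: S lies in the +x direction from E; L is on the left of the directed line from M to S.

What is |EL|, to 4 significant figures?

61.74

Checks: |ML| = 48.10 ✓; |LS| = 67.20 ✓.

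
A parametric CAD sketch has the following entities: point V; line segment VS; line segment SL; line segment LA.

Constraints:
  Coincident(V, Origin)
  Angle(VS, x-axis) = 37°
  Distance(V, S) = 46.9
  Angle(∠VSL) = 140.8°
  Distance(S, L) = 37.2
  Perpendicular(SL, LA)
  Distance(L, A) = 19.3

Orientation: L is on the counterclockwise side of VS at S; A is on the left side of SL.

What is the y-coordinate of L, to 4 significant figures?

64.35

V is at the origin; VS runs at 37.0° with length 46.9, so S = 46.9·(cos 37.0°, sin 37.0°) = (37.46, 28.23). ∠VSL = 140.8°, so SL runs at 37.0° + (180° − 140.8°) = 76.20° from the x-axis; with |SL| = 37.2, L = S + 37.2·(cos 76.20°, sin 76.20°) = (46.33, 64.35). So L.y = 64.35.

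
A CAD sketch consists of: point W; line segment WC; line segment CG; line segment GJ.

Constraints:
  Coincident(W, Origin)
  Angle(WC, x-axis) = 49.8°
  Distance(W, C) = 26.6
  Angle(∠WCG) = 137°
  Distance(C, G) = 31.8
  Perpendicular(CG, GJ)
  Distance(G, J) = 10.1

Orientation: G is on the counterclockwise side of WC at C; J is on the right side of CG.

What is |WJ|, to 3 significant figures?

58.5

∠WCG = 137.0°, so CG runs at 49.8° + (180° − 137.0°) = 92.8° from the x-axis; with |CG| = 31.8, G = C + 31.8·(cos 92.8°, sin 92.8°) = (15.6, 52.1). CG ⟂ GJ; with |GJ| = 10.1 on the right of CG, J = G + 10.1·(0.999, 0.0488) = (25.7, 52.6). Then |WJ| = |J − W| = 58.5.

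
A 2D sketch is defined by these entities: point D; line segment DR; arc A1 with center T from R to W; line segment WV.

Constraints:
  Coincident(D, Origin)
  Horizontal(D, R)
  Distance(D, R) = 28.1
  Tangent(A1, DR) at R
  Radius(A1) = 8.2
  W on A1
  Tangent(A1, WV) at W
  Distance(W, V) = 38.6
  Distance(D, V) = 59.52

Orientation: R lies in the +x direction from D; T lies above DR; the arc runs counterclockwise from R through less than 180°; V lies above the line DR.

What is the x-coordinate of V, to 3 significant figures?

37.0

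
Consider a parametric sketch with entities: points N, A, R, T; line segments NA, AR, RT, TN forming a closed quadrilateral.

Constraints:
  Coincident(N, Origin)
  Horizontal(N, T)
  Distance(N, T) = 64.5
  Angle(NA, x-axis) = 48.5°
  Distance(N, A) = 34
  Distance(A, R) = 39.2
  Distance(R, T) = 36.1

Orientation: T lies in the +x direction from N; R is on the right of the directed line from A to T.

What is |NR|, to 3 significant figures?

33.3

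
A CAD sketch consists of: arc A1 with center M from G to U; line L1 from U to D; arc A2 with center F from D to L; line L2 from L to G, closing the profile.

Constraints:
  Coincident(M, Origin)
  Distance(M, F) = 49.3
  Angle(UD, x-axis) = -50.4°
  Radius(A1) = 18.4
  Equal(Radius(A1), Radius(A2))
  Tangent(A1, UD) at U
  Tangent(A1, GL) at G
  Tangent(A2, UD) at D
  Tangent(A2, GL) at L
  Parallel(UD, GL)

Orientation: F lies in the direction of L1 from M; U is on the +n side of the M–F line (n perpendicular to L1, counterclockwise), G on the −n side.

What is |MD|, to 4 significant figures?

52.62

The slot axis is L1's direction at -50.4°, so u = (cos -50.4°, sin -50.4°) = (0.6374, -0.7705) and n = (−sin -50.4°, cos -50.4°) = (0.7705, 0.6374). M is at the origin and F lies 49.3 along u from M, so F = 49.3·u = (31.43, -37.99). Tangency of A1 to both parallel lines with radius 18.4 puts U and G at M ± 18.4·n: U = (14.18, 11.73), G = (-14.18, -11.73). Equal radii place D and L the same way about F: D = F + 18.4·n = (45.60, -26.26), L = F − 18.4·n = (17.25, -49.71). Then |MD| = |D − M| = 52.62.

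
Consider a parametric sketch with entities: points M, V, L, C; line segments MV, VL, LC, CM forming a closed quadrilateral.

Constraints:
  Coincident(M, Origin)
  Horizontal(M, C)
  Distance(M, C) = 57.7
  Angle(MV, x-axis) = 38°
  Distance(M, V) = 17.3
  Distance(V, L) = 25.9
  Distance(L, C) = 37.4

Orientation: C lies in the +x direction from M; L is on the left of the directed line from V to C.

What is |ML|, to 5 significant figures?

43.175

Checks: |VL| = 25.90 ✓; |LC| = 37.40 ✓.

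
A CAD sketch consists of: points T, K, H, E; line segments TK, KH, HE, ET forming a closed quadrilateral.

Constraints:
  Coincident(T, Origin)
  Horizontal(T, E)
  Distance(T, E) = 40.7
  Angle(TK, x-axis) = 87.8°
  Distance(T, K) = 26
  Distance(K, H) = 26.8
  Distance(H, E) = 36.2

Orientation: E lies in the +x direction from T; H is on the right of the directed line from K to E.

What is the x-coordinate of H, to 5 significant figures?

4.5048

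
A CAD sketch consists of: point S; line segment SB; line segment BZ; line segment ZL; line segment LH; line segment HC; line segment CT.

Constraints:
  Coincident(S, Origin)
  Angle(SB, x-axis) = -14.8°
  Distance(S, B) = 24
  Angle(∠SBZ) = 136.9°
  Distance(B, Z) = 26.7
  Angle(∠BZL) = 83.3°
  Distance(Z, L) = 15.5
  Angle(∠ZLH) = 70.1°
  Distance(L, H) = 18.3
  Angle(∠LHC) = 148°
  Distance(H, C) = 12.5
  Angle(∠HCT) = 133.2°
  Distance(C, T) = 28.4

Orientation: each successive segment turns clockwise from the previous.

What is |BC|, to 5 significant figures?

4.0124

S is at the origin; SB runs at -14.8° with length 24.0, so B = (23.204, -6.1307). ∠SBZ = 136.9° gives BZ at -57.900° from the x-axis; with |BZ| = 26.7, Z = (37.392, -28.749). ∠BZL = 83.3° gives ZL at -154.60° from the x-axis; with |ZL| = 15.5, L = (23.390, -35.397). ∠ZLH = 70.1° gives LH at 95.500° from the x-axis; with |LH| = 18.3, H = (21.636, -17.182). ∠LHC = 148.0° gives HC at 63.500° from the x-axis; with |HC| = 12.5, C = (27.214, -5.9949). Then |BC| = |C − B| = 4.0124.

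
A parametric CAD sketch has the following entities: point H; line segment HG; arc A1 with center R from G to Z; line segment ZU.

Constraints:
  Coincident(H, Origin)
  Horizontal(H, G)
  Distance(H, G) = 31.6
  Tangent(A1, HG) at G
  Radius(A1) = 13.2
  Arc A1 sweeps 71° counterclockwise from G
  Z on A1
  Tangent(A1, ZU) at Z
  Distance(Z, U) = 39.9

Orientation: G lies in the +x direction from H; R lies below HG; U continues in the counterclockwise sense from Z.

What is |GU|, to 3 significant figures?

53.1

On A1, G sits at bearing 90° from R; a 71° counterclockwise sweep puts Z at bearing 161°, so Z = R + 13.2·(cos 161°, sin 161°) = (19.1, -8.90). Tangency of A1 to ZU means the radius RZ is perpendicular to ZU, so ZU runs along (−sin 161°, cos 161°); with |ZU| = 39.9, U = (6.13, -46.6). Then |GU| = |U − G| = 53.1.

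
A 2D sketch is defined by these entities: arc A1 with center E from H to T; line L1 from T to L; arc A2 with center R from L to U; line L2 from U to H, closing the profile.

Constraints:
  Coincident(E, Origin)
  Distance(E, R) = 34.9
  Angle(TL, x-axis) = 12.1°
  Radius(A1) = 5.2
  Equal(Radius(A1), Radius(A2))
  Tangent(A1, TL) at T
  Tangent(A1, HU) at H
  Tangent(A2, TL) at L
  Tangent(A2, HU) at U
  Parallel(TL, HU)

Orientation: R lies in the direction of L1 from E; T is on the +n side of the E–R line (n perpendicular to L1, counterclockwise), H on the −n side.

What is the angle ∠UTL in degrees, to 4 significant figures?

16.59°

Tangency of A1 to both parallel lines with radius 5.2 puts T and H at E ± 5.2·n: T = (-1.090, 5.084), H = (1.090, -5.084). Equal radii place L and U the same way about R: L = R + 5.2·n = (33.03, 12.40), U = R − 5.2·n = (35.21, 2.231). Then cos ∠UTL = TU·TL / (|TU||TL|), giving 16.59°.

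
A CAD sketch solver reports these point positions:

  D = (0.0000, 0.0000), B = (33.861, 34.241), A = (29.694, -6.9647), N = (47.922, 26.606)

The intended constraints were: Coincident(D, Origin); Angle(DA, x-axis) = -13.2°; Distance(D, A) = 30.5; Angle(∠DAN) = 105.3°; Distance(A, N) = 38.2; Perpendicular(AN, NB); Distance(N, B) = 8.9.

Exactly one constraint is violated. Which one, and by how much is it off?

Distance(N, B) = 8.9 — off by 7.10.

D = (0.00, 0.00) ✓; DA at -13.20° ✓; |DA| = 30.50 ✓; ∠DAN = 105.3° ✓; |AN| = 38.20 ✓; ∠(AN, NB) = 90.00° ✓; |NB| = 16.00 ✗.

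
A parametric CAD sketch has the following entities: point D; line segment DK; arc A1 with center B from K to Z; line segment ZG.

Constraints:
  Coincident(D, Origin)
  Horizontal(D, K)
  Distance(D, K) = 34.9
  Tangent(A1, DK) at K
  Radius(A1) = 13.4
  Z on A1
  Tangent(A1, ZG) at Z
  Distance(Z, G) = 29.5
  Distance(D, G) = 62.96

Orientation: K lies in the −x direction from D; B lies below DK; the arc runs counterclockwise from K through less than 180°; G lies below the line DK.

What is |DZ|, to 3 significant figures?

50.5

D is at the origin; D and K share the same y with |DK| = 34.9 and K on the −x side, so K = (-34.9, 0.00). A1 meets DK tangentially, so BK is at right angles to DK, so B = K + (0, -13.4) = (-34.9, -13.4). Since BZ ⟂ ZG (tangency), |BG| = √(13.4² + 29.5²) = 32.4 regardless of where Z sits on A1. So G lies on both circle(D, 62.96) and circle(B, 32.4); the below-DK intersection is G = (-44.8, -44.3). Z is the foot of the tangent from G: Z = (-48.2, -15.0).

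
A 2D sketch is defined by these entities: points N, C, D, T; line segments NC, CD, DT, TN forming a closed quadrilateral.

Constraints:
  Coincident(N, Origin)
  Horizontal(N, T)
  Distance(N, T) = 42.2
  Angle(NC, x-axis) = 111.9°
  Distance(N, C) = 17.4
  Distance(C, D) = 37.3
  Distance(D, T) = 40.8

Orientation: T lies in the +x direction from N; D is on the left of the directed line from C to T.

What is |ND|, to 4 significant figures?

44.25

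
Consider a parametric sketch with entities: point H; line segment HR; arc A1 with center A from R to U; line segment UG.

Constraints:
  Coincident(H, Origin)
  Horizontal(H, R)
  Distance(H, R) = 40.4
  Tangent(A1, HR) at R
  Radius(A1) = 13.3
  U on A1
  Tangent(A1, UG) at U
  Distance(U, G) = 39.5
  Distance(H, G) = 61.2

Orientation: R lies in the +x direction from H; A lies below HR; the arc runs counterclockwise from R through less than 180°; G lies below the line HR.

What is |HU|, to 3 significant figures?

30.6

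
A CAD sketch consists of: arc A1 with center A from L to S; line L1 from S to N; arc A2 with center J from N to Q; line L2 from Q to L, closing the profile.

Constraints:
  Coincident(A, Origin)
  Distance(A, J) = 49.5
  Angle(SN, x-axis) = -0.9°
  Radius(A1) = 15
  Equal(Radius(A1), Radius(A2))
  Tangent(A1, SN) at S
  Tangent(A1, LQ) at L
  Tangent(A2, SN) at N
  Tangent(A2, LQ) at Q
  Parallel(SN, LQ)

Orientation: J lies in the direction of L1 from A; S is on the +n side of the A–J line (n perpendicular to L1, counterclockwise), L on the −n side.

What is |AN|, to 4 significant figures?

51.72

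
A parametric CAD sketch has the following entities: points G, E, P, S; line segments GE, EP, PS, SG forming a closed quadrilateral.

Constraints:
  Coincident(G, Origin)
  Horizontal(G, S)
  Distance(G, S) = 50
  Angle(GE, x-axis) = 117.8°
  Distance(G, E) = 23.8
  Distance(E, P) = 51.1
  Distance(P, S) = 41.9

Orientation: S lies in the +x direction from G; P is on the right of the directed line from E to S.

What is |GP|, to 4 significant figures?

27.35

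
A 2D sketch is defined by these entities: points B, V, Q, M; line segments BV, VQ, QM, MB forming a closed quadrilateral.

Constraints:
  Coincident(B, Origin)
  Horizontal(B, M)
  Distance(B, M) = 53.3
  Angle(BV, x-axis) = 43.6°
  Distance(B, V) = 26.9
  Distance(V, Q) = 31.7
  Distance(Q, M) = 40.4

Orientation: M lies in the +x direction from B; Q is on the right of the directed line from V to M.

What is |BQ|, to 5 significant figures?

19.732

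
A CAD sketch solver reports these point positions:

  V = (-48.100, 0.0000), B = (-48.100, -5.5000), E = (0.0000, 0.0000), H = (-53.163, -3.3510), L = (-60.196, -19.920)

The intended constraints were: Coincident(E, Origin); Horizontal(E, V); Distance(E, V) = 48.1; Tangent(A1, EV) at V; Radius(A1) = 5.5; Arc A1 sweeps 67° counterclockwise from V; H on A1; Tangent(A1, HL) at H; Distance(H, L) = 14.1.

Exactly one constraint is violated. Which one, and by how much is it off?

Distance(H, L) = 14.1 — off by 3.90.

E = (0.00, 0.00) ✓; E.y = 0.00, V.y = 0.00 ✓; |EV| = 48.10 ✓; ∠(BV, VE) = 90.00° ✓; |BV| = 5.500 ✓; bearing(B→H) − bearing(B→V) = 67.00° ✓; |BH| = 5.500 ✓; ∠(BH, HL) = 90.00° ✓; |HL| = 18.00 ✗.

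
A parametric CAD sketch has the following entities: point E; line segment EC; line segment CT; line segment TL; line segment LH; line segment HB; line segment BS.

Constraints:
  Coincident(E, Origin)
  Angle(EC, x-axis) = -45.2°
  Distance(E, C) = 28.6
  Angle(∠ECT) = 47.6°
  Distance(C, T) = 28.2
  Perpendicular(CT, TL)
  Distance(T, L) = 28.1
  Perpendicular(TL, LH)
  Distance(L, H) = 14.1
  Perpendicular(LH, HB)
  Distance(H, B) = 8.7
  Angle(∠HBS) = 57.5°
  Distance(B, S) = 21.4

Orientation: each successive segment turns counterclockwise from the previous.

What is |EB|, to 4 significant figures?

5.463

TL ⟂ LH, so LH runs at -92.80°; with |LH| = 14.1, H = (-7.225, -4.838). The perpendicularity gives HB at right angles to LH, so HB runs at -2.800°; with |HB| = 8.7, B = (1.464, -5.263). Then |EB| = |B − E| = 5.463.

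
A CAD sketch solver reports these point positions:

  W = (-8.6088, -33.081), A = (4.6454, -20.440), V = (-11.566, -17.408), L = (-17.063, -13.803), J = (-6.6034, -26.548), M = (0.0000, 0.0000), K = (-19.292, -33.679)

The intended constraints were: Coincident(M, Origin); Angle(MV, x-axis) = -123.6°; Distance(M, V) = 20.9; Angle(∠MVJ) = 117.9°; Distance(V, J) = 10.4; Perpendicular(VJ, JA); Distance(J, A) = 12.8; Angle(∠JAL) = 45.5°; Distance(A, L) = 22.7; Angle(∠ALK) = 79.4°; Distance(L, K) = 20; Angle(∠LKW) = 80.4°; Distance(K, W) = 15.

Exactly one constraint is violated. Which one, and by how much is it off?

Distance(K, W) = 15 — off by 4.30.

M = (0.00, 0.00) ✓; MV at -123.6° ✓; |MV| = 20.90 ✓; ∠MVJ = 117.9° ✓; |VJ| = 10.40 ✓; ∠(VJ, JA) = 90.00° ✓; |JA| = 12.80 ✓; ∠JAL = 45.50° ✓; |AL| = 22.70 ✓; ∠ALK = 79.40° ✓; |LK| = 20.00 ✓; ∠LKW = 80.40° ✓; |KW| = 10.70 ✗.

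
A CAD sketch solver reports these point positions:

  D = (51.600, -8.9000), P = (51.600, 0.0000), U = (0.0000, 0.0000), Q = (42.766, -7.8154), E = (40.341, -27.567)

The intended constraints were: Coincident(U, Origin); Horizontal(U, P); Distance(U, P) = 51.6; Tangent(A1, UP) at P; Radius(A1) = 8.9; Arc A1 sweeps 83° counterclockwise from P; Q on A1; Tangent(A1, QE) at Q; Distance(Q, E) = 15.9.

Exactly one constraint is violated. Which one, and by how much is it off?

Distance(Q, E) = 15.9 — off by 4.00.

U = (0.00, 0.00) ✓; U.y = 0.00, P.y = 0.00 ✓; |UP| = 51.60 ✓; ∠(DP, PU) = 90.00° ✓; |DP| = 8.900 ✓; bearing(D→Q) − bearing(D→P) = 83.00° ✓; |DQ| = 8.900 ✓; ∠(DQ, QE) = 90.00° ✓; |QE| = 19.90 ✗.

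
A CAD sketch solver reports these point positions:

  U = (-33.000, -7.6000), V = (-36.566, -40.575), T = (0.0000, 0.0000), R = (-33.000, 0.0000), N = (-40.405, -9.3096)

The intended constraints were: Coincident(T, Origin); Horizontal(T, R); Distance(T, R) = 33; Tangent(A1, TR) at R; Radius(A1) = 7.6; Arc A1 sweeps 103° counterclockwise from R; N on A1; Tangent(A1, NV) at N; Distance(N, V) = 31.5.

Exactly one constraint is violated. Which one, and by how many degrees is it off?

Tangent(A1, NV) at N — off by 6.00°.

T = (0.00, 0.00) ✓; T.y = 0.00, R.y = 0.00 ✓; |TR| = 33.00 ✓; ∠(UR, RT) = 90.00° ✓; |UR| = 7.600 ✓; bearing(U→N) − bearing(U→R) = 103.0° ✓; |UN| = 7.600 ✓; ∠(UN, NV) = 96.00° ✗; |NV| = 31.50 ✓.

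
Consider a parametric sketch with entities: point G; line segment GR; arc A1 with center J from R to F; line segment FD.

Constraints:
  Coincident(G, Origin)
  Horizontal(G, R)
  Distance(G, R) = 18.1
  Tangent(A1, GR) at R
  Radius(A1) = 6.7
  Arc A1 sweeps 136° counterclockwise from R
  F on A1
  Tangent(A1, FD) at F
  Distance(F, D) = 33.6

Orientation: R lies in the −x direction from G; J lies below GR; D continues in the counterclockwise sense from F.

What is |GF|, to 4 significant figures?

25.50

A1 meets GR tangentially, so JR is at right angles to GR, so J = R + (0, -6.7) = (-18.10, -6.700). On A1, R sits at bearing 90° from J; a 136° counterclockwise sweep puts F at bearing 226°, so F = J + 6.7·(cos 226°, sin 226°) = (-22.75, -11.52). Then |GF| = |F − G| = 25.50.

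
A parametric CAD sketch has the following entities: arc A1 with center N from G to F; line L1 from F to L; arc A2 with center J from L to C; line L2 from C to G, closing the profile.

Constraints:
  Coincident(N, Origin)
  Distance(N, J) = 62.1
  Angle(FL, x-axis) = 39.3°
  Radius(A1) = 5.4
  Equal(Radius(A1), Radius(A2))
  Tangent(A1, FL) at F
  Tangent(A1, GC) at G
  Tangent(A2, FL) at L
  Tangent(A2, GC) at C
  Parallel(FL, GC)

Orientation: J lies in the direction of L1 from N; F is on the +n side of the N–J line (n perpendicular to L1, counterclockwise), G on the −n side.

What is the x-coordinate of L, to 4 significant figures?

44.64

The slot axis is L1's direction at 39.3°, so u = (cos 39.3°, sin 39.3°) = (0.7738, 0.6334) and n = (−sin 39.3°, cos 39.3°) = (-0.6334, 0.7738). N is at the origin and J lies 62.1 along u from N, so J = 62.1·u = (48.06, 39.33). Tangency of A1 to both parallel lines with radius 5.4 puts F and G at N ± 5.4·n: F = (-3.420, 4.179), G = (3.420, -4.179). Equal radii place L and C the same way about J: L = J + 5.4·n = (44.64, 43.51), C = J − 5.4·n = (51.48, 35.15). So L.x = 44.64.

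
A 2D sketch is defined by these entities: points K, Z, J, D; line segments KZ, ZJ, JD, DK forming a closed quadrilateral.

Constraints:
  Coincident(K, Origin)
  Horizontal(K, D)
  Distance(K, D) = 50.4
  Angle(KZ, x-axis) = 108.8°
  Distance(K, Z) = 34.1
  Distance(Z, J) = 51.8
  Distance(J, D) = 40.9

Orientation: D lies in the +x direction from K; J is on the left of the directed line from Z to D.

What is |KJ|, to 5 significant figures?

56.512

Checks: |ZJ| = 51.80 ✓; |JD| = 40.90 ✓.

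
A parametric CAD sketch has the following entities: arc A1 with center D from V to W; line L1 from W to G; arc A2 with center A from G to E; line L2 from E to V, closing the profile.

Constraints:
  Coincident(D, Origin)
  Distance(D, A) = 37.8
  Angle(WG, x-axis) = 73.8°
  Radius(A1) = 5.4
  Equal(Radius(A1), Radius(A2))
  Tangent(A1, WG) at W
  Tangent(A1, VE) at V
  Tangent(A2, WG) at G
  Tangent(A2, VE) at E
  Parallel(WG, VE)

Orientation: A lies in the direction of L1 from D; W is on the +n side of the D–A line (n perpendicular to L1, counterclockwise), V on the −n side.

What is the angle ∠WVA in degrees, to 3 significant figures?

81.9°

The slot axis is L1's direction at 73.8°, so u = (cos 73.8°, sin 73.8°) = (0.279, 0.960) and n = (−sin 73.8°, cos 73.8°) = (-0.960, 0.279). D is at the origin and A lies 37.8 along u from D, so A = 37.8·u = (10.5, 36.3). Tangency of A1 to both parallel lines with radius 5.4 puts W and V at D ± 5.4·n: W = (-5.19, 1.51), V = (5.19, -1.51). Then cos ∠WVA = VW·VA / (|VW||VA|), giving 81.9°.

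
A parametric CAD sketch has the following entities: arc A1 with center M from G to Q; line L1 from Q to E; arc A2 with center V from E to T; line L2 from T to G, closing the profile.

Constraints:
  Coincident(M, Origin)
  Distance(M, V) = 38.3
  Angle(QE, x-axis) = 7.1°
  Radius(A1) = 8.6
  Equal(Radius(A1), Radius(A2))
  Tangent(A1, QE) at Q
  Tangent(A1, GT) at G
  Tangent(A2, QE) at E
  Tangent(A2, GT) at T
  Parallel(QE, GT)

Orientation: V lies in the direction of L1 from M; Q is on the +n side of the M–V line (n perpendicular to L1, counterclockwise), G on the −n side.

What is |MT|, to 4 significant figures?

39.25

The slot axis is L1's direction at 7.1°, so u = (cos 7.1°, sin 7.1°) = (0.9923, 0.1236) and n = (−sin 7.1°, cos 7.1°) = (-0.1236, 0.9923). M is at the origin and V lies 38.3 along u from M, so V = 38.3·u = (38.01, 4.734). Tangency of A1 to both parallel lines with radius 8.6 puts Q and G at M ± 8.6·n: Q = (-1.063, 8.534), G = (1.063, -8.534). Equal radii place E and T the same way about V: E = V + 8.6·n = (36.94, 13.27), T = V − 8.6·n = (39.07, -3.800). Then |MT| = |T − M| = 39.25.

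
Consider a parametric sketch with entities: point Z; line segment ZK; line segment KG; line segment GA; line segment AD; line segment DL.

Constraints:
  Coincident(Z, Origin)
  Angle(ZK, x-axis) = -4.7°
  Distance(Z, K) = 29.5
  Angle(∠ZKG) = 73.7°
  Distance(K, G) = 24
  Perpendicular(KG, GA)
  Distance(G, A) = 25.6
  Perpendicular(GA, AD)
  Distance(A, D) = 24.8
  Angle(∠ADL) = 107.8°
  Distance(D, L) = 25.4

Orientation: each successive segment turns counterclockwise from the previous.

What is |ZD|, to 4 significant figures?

9.477

Z is at the origin; ZK runs at -4.7° with length 29.5, so K = (29.40, -2.417). ∠ZKG = 73.7° gives KG at 101.6° from the x-axis; with |KG| = 24.0, G = (24.57, 21.09). KG ⟂ GA, so GA runs at -168.4°; with |GA| = 25.6, A = (-0.5022, 15.95). GA is perpendicular to AD, so AD runs at -78.40°; with |AD| = 24.8, D = (4.485, -8.348). Then |ZD| = |D − Z| = 9.477.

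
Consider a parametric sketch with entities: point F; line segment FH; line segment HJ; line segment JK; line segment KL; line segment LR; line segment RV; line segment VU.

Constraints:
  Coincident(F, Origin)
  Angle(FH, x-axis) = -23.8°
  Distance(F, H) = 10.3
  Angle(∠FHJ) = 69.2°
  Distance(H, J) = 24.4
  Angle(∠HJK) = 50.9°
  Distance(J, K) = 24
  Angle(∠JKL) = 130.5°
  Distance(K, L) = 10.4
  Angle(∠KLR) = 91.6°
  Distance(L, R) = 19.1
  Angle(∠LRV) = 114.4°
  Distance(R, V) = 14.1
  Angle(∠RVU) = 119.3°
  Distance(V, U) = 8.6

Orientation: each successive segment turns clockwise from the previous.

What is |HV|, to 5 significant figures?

12.350

F is at the origin; FH runs at -23.8° with length 10.3, so H = (9.4241, -4.1565). ∠FHJ = 69.2° gives HJ at -134.60° from the x-axis; with |HJ| = 24.4, J = (-7.7084, -21.530). ∠HJK = 50.9° gives JK at 96.300° from the x-axis; with |JK| = 24.0, K = (-10.342, 2.3251). ∠JKL = 130.5° gives KL at 46.800° from the x-axis; with |KL| = 10.4, L = (-3.2228, 9.9064). ∠KLR = 91.6° gives LR at -41.600° from the x-axis; with |LR| = 19.1, R = (11.060, -2.7746). ∠LRV = 114.4° gives RV at -107.20° from the x-axis; with |RV| = 14.1, V = (6.8907, -16.244). Then |HV| = |V − H| = 12.350.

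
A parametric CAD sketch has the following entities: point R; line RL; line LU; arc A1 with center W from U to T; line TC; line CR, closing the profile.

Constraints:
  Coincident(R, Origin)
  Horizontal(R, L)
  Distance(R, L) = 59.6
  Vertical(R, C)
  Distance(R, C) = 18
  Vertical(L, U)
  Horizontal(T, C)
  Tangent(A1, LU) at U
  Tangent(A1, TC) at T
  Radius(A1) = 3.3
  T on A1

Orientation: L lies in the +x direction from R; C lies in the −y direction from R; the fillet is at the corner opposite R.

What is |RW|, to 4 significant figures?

58.19

R and C share the same x with |RC| = 18.0 and C on the −y side, so C = (0.000, -18.00). The virtual corner opposite R is at (59.60, -18.00). The tangent condition forces WU to be normal to LU and tangency of A1 to TC means the radius WT is perpendicular to TC, with radius 3.3, so the center W sits 3.3 in from both sides at W = (56.30, -14.70). Then |RW| = |W − R| = 58.19.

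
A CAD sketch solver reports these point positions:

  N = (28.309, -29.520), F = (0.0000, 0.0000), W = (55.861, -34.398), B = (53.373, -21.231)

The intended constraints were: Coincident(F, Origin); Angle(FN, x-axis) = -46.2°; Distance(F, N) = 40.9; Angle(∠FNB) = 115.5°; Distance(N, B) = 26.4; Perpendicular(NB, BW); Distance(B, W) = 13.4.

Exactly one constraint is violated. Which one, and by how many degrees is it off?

Perpendicular(NB, BW) — off by 7.60°.

F = (0.00, 0.00) ✓; FN at -46.20° ✓; |FN| = 40.90 ✓; ∠FNB = 115.5° ✓; |NB| = 26.40 ✓; ∠(NB, BW) = 97.60° ✗; |BW| = 13.40 ✓.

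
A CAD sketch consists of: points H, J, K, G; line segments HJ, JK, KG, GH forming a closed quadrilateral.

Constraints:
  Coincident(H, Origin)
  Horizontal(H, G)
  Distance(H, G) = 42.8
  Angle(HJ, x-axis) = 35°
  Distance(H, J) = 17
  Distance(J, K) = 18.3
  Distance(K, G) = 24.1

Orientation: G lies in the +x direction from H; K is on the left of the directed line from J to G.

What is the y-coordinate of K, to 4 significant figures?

19.88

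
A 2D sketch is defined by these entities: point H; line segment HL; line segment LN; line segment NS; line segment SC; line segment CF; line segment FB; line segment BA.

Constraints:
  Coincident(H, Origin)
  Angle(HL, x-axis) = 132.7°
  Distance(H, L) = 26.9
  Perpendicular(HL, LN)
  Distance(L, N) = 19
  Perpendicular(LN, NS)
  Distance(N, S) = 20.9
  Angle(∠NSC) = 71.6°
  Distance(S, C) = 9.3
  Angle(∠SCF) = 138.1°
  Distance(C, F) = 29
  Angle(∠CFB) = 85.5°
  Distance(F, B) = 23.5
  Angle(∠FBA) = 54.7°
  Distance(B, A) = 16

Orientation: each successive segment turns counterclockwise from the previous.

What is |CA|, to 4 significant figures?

19.87

∠CFB = 85.5° gives FB at -162.5° from the x-axis; with |FB| = 23.5, B = (-42.47, 20.86). ∠FBA = 54.7° gives BA at -37.20° from the x-axis; with |BA| = 16.0, A = (-29.73, 11.18). Then |CA| = |A − C| = 19.87.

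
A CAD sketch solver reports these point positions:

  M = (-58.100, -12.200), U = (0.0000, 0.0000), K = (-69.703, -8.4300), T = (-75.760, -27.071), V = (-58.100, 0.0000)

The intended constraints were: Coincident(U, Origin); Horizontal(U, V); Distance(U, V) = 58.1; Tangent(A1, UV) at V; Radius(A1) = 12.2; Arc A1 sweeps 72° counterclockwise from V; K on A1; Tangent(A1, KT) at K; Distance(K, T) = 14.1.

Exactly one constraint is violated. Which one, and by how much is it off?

Distance(K, T) = 14.1 — off by 5.50.

U = (0.00, 0.00) ✓; U.y = 0.00, V.y = 0.00 ✓; |UV| = 58.10 ✓; ∠(MV, VU) = 90.00° ✓; |MV| = 12.20 ✓; bearing(M→K) − bearing(M→V) = 72.00° ✓; |MK| = 12.20 ✓; ∠(MK, KT) = 90.00° ✓; |KT| = 19.60 ✗.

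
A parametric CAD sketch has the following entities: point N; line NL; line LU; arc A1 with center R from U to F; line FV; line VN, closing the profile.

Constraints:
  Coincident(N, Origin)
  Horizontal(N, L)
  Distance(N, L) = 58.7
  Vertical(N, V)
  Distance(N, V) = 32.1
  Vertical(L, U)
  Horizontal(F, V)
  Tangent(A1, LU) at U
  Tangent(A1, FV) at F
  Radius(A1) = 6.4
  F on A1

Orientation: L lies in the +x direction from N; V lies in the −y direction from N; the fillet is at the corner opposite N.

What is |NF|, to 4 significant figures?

61.37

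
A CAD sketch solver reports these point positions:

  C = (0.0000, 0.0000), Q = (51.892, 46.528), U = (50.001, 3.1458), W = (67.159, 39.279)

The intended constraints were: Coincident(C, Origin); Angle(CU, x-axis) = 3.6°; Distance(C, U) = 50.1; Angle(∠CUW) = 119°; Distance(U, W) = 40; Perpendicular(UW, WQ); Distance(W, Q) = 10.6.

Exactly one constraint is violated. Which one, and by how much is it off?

Distance(W, Q) = 10.6 — off by 6.30.

C = (0.00, 0.00) ✓; CU at 3.600° ✓; |CU| = 50.10 ✓; ∠CUW = 119.0° ✓; |UW| = 40.00 ✓; ∠(UW, WQ) = 90.00° ✓; |WQ| = 16.90 ✗.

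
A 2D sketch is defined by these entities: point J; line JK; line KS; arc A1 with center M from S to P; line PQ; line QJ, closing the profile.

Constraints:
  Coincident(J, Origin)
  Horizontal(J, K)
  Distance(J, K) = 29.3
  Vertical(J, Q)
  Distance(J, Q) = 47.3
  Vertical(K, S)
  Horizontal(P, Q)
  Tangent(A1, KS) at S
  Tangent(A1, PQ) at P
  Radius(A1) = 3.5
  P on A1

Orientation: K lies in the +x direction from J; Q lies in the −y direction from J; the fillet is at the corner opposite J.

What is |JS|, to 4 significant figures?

52.70

The virtual corner opposite J is at (29.30, -47.30). A1 meets KS tangentially, so MS is at right angles to KS and since A1 is tangent to PQ there, MP ⟂ PQ, with radius 3.5, so the center M sits 3.5 in from both sides at M = (25.80, -43.80). That places the tangent points at S = (29.30, -43.80) on KS and P = (25.80, -47.30) on PQ. Then |JS| = |S − J| = 52.70.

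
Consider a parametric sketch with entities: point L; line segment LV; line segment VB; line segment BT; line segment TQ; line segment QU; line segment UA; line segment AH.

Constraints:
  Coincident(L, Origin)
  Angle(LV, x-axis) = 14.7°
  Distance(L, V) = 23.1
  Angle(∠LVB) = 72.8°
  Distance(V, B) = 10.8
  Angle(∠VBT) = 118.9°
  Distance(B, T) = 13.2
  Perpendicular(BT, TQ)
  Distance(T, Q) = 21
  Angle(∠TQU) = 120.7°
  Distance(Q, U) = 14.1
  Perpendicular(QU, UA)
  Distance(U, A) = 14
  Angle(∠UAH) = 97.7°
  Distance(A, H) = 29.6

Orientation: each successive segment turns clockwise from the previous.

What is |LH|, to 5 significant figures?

16.367

L is at the origin; LV runs at 14.7° with length 23.1, so V = (22.344, 5.8618). ∠LVB = 72.8° gives VB at -92.500° from the x-axis; with |VB| = 10.8, B = (21.873, -4.9279). ∠VBT = 118.9° gives BT at -153.60° from the x-axis; with |BT| = 13.2, T = (10.049, -10.797). BT ⟂ TQ, so TQ runs at 116.40°; with |TQ| = 21.0, Q = (0.71206, 8.0129). ∠TQU = 120.7° gives QU at 57.100° from the x-axis; with |QU| = 14.1, U = (8.3708, 19.851). The perpendicularity gives UA at right angles to QU, so UA runs at -32.900°; with |UA| = 14.0, A = (20.125, 12.247). ∠UAH = 97.7° gives AH at -115.20° from the x-axis; with |AH| = 29.6, H = (7.5224, -14.536). Then |LH| = |H − L| = 16.367.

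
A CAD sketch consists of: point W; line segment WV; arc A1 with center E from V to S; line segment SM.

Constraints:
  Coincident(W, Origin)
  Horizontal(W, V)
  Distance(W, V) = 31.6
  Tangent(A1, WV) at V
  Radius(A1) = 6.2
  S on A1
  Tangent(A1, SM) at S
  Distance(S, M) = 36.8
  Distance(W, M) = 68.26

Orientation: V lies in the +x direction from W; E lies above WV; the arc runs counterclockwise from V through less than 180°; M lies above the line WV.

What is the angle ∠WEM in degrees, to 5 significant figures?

158.08°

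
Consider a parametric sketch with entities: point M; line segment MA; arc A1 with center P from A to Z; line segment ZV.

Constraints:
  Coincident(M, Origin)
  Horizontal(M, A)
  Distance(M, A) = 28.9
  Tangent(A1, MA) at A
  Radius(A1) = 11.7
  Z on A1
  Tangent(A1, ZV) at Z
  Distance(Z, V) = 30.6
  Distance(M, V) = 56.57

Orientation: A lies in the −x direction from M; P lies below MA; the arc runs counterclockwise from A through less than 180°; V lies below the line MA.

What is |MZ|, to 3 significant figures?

42.6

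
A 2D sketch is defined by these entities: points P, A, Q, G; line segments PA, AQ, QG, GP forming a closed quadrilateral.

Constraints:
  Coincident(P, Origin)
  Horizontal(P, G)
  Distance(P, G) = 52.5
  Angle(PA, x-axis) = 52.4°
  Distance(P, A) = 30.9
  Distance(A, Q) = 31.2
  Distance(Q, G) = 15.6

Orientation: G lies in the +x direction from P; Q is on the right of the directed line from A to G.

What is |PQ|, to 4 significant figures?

36.94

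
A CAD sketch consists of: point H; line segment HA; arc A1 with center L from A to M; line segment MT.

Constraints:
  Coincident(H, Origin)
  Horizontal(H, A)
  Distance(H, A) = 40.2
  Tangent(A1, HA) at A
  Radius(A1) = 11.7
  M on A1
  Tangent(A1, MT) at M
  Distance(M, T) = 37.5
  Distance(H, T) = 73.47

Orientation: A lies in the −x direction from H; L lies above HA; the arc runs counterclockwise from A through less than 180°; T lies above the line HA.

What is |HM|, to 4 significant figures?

36.84

H is at the origin; H and A share the same y with |HA| = 40.2 and A on the −x side, so A = (-40.20, 0.000). Tangency of A1 to HA means the radius LA is perpendicular to HA, so L = A + (0, 11.7) = (-40.20, 11.70). Since LM ⟂ MT (tangency), |LT| = √(11.7² + 37.5²) = 39.28 regardless of where M sits on A1. So T lies on both circle(H, 73.47) and circle(L, 39.28); the above-HA intersection is T = (-55.86, 47.73). M is the foot of the tangent from T: M = (-31.35, 19.35).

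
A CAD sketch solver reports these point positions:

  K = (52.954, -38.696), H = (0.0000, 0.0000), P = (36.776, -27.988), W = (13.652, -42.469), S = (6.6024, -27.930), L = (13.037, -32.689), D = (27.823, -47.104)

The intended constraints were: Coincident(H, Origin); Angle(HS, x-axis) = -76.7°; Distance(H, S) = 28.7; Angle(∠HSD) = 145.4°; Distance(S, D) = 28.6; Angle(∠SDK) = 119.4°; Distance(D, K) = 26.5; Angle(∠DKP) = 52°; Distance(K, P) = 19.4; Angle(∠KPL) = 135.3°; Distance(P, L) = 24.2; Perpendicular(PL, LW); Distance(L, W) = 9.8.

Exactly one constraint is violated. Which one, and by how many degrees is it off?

Perpendicular(PL, LW) — off by 7.60°.

H = (0.00, 0.00) ✓; HS at -76.70° ✓; |HS| = 28.70 ✓; ∠HSD = 145.4° ✓; |SD| = 28.60 ✓; ∠SDK = 119.4° ✓; |DK| = 26.50 ✓; ∠DKP = 52.00° ✓; |KP| = 19.40 ✓; ∠KPL = 135.3° ✓; |PL| = 24.20 ✓; ∠(PL, LW) = 82.40° ✗; |LW| = 9.799 ✓.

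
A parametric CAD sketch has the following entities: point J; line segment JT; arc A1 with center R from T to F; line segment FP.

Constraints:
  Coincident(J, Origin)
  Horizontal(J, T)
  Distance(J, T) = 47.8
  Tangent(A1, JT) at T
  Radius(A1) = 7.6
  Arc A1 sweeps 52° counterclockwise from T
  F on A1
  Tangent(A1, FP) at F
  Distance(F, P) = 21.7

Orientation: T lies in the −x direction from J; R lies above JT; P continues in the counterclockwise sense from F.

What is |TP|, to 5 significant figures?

27.843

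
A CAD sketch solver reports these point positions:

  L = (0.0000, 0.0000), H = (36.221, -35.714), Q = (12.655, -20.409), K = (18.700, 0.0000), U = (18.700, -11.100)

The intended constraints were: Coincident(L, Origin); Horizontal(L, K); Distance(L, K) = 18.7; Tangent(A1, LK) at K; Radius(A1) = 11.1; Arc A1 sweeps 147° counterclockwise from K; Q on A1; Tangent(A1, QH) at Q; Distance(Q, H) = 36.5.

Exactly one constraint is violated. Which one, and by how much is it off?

Distance(Q, H) = 36.5 — off by 8.40.

L = (0.00, 0.00) ✓; L.y = 0.00, K.y = 0.00 ✓; |LK| = 18.70 ✓; ∠(UK, KL) = 90.00° ✓; |UK| = 11.10 ✓; bearing(U→Q) − bearing(U→K) = 147.0° ✓; |UQ| = 11.10 ✓; ∠(UQ, QH) = 90.00° ✓; |QH| = 28.10 ✗.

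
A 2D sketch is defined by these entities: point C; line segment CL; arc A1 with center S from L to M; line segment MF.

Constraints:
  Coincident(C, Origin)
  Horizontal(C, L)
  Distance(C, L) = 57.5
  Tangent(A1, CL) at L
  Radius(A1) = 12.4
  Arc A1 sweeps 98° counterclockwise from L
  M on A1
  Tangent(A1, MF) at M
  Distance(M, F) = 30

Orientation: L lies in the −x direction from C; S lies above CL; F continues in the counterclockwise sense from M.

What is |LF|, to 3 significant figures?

44.6

C is at the origin; C and L share the same y with |CL| = 57.5 and L on the −x side, so L = (-57.5, 0.00). The tangent condition forces SL to be normal to CL, so S = L + (0, 12.4) = (-57.5, 12.4). On A1, L sits at bearing -90° from S; a 98° counterclockwise sweep puts M at bearing 8°, so M = S + 12.4·(cos 8°, sin 8°) = (-45.2, 14.1). Tangency of A1 to MF means the radius SM is perpendicular to MF, so MF runs along (−sin 8°, cos 8°); with |MF| = 30.0, F = (-49.4, 43.8). Then |LF| = |F − L| = 44.6.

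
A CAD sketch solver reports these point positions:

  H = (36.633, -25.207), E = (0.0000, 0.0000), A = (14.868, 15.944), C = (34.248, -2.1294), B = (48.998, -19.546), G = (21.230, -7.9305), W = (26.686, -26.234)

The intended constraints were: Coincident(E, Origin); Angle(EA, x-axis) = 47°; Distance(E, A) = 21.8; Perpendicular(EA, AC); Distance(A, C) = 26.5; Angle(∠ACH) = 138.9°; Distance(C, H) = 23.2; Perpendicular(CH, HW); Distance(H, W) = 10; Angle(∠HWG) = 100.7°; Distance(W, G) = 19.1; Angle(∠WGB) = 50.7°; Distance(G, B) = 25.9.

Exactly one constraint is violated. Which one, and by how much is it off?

Distance(G, B) = 25.9 — off by 4.20.

E = (0.00, 0.00) ✓; EA at 47.00° ✓; |EA| = 21.80 ✓; ∠(EA, AC) = 90.00° ✓; |AC| = 26.50 ✓; ∠ACH = 138.9° ✓; |CH| = 23.20 ✓; ∠(CH, HW) = 90.01° ✓; |HW| = 10.00 ✓; ∠HWG = 100.7° ✓; |WG| = 19.10 ✓; ∠WGB = 50.70° ✓; |GB| = 30.10 ✗.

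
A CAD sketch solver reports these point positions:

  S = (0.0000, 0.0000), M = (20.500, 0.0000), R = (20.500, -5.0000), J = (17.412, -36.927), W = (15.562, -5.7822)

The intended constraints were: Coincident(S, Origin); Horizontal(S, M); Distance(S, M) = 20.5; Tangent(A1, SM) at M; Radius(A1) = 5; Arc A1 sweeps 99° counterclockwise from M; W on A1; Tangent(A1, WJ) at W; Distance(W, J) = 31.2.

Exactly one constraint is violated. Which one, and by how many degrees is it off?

Tangent(A1, WJ) at W — off by 5.60°.

S = (0.00, 0.00) ✓; S.y = 0.00, M.y = 0.00 ✓; |SM| = 20.50 ✓; ∠(RM, MS) = 90.00° ✓; |RM| = 5.000 ✓; bearing(R→W) − bearing(R→M) = 99.00° ✓; |RW| = 5.000 ✓; ∠(RW, WJ) = 95.60° ✗; |WJ| = 31.20 ✓.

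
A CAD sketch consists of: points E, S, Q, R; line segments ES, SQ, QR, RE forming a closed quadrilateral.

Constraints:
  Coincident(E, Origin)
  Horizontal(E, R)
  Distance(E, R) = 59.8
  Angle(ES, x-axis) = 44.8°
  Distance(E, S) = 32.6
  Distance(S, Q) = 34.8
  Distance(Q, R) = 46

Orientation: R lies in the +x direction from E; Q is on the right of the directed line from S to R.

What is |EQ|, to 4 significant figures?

18.62

E is at the origin; ER is horizontal with |ER| = 59.8 and R in +x, so R = (59.8, 0). ES runs at 44.8° with |ES| = 32.6, so S = (23.13, 22.97). Q is determined by |SQ| = 34.8 and |QR| = 46.0 together: it lies at the intersection of circle(S, 34.8) and circle(R, 46.0). With |SR| = 43.27, the foot of the radical line on SR is 11.18 from S and the perpendicular offset is √(34.8² − 11.18²) = 32.96. Taking the right-of-SR solution: Q = (15.11, -10.89).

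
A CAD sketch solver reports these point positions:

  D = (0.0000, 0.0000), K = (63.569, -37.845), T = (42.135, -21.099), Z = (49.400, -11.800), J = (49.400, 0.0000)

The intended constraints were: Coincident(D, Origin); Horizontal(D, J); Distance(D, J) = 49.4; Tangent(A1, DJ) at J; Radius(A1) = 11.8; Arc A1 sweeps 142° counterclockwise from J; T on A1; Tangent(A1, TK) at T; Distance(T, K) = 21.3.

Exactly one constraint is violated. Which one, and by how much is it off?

Distance(T, K) = 21.3 — off by 5.90.

D = (0.00, 0.00) ✓; D.y = 0.00, J.y = 0.00 ✓; |DJ| = 49.40 ✓; ∠(ZJ, JD) = 90.00° ✓; |ZJ| = 11.80 ✓; bearing(Z→T) − bearing(Z→J) = 142.0° ✓; |ZT| = 11.80 ✓; ∠(ZT, TK) = 90.00° ✓; |TK| = 27.20 ✗.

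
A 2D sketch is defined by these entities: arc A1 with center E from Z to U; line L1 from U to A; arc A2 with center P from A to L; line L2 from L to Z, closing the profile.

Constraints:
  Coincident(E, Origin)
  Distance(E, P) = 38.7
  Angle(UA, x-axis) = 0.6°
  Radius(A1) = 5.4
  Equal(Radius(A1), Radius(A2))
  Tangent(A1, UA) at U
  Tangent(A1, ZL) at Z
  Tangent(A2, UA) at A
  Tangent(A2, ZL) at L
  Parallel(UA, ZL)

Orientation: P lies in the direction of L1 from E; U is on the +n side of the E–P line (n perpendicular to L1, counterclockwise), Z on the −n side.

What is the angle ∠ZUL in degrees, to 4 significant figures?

74.41°

The slot axis is L1's direction at 0.6°, so u = (cos 0.6°, sin 0.6°) = (0.9999, 0.01047) and n = (−sin 0.6°, cos 0.6°) = (-0.01047, 0.9999). E is at the origin and P lies 38.7 along u from E, so P = 38.7·u = (38.70, 0.4053). Tangency of A1 to both parallel lines with radius 5.4 puts U and Z at E ± 5.4·n: U = (-0.05655, 5.400), Z = (0.05655, -5.400). Equal radii place A and L the same way about P: A = P + 5.4·n = (38.64, 5.805), L = P − 5.4·n = (38.75, -4.994). Then cos ∠ZUL = UZ·UL / (|UZ||UL|), giving 74.41°.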